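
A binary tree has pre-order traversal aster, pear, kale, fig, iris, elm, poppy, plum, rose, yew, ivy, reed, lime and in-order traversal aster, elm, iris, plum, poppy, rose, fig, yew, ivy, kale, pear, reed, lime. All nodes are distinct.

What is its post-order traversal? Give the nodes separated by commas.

elm, plum, rose, poppy, iris, ivy, yew, fig, kale, lime, reed, pear, aster

The first element of pre-order is the root; it splits in-order into left and right subtrees.
Root aster: left subtree has 0 nodes { }, right has 12 {elm, iris, plum, poppy, rose, fig, yew, ivy, kale, pear, reed, lime}.
  Root pear: left subtree has 9 nodes {elm, iris, plum, poppy, rose, fig, yew, ivy, kale}, right has 2 {reed, lime}.
    Root kale: left subtree has 8 nodes {elm, iris, plum, poppy, rose, fig, yew, ivy}, right has 0 { }.
      Root fig: left subtree has 5 nodes {elm, iris, plum, poppy, rose}, right has 2 {yew, ivy}.
        Root iris: left subtree has 1 node {elm}, right has 3 {plum, poppy, rose}.
          Root poppy: left subtree has 1 node {plum}, right has 1 {rose}.
        Root yew: left subtree has 0 nodes { }, right has 1 {ivy}.
    Root reed: left subtree has 0 nodes { }, right has 1 {lime}.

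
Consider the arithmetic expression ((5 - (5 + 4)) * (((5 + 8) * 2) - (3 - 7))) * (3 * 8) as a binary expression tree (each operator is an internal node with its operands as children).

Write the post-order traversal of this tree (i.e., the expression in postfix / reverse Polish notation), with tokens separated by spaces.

Post-order on an expression tree gives postfix notation: for each operator, emit left operand, right operand, then the operator.

5 5 4 + - 5 8 + 2 * 3 7 - - * 3 8 * *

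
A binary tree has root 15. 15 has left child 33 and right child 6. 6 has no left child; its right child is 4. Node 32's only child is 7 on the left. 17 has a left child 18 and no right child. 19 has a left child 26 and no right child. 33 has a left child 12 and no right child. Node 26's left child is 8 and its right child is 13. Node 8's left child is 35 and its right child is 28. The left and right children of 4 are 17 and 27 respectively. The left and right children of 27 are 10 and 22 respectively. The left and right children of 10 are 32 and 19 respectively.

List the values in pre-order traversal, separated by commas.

Pre-order visits the node, then its left subtree, then its right subtree.
Visit 15.
At 15: go left to 33.
  Visit 33.
  At 33: go left to 12.
    12 is a leaf — visit 12.
  At 33: no right child.
At 15: go right to 6.
  Visit 6.
  At 6: no left child.
  At 6: go right to 4.
    Visit 4.
    At 4: go left to 17.
      Visit 17.
      At 17: go left to 18.
        18 is a leaf — visit 18.
      At 17: no right child.
    At 4: go right to 27.
      Visit 27.
      At 27: go left to 10.
        Visit 10.
        At 10: go left to 32.
          Visit 32.
          At 32: go left to 7.
            7 is a leaf — visit 7.
          At 32: no right child.
        At 10: go right to 19.
          Visit 19.
          At 19: go left to 26.
            Visit 26.
            At 26: go left to 8.
              Visit 8.
              At 8: go left to 35.
                35 is a leaf — visit 35.
              At 8: go right to 28.
                28 is a leaf — visit 28.
            At 26: go right to 13.
              13 is a leaf — visit 13.
          At 19: no right child.
      At 27: go right to 22.
        22 is a leaf — visit 22.

15, 33, 12, 6, 4, 17, 18, 27, 10, 32, 7, 19, 26, 8, 35, 28, 13, 22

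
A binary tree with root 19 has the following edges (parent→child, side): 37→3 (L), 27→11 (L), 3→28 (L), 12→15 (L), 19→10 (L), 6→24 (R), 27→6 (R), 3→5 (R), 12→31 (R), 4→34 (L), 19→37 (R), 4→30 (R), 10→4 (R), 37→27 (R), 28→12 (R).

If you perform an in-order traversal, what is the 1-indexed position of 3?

10

In-order visits the left subtree, then the node, then the right subtree.
At 19: go left to 10.
  At 10: no left child.
  Visit 10.
  At 10: go right to 4.
    At 4: go left to 34.
      34 is a leaf — visit 34.
    Visit 4.
    At 4: go right to 30.
      30 is a leaf — visit 30.
Visit 19.
At 19: go right to 37.
  At 37: go left to 3.
    At 3: go left to 28.
      At 28: no left child.
      Visit 28.
      At 28: go right to 12.
        At 12: go left to 15.
          15 is a leaf — visit 15.
        Visit 12.
        At 12: go right to 31.
          31 is a leaf — visit 31.
    Visit 3.
    At 3: go right to 5.
      5 is a leaf — visit 5.
  Visit 37.
  At 37: go right to 27.
    At 27: go left to 11.
      11 is a leaf — visit 11.
    Visit 27.
    At 27: go right to 6.
      At 6: no left child.
      Visit 6.
      At 6: go right to 24.
        24 is a leaf — visit 24.
Full in-order sequence: 10, 34, 4, 30, 19, 28, 15, 12, 31, 3, 5, 37, 11, 27, 6, 24.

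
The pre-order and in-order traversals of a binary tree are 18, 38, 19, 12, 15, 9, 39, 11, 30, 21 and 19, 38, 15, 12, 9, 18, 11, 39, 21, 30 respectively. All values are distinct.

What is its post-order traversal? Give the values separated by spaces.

19 15 9 12 38 11 21 30 39 18

The first element of pre-order is the root; it splits in-order into left and right subtrees.
Root 18: left subtree has 5 nodes {19, 38, 15, 12, 9}, right has 4 {11, 39, 21, 30}.
  Root 38: left subtree has 1 node {19}, right has 3 {15, 12, 9}.
    Root 12: left subtree has 1 node {15}, right has 1 {9}.
  Root 39: left subtree has 1 node {11}, right has 2 {21, 30}.
    Root 30: left subtree has 1 node {21}, right has 0 { }.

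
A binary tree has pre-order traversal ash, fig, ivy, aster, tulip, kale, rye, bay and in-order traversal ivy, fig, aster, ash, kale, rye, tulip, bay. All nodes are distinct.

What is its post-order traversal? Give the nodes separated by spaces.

ivy aster fig rye kale bay tulip ash

The first element of pre-order is the root; it splits in-order into left and right subtrees.
Root ash: left subtree has 3 nodes {ivy, fig, aster}, right has 4 {kale, rye, tulip, bay}.
  Root fig: left subtree has 1 node {ivy}, right has 1 {aster}.
  Root tulip: left subtree has 2 nodes {kale, rye}, right has 1 {bay}.
    Root kale: left subtree has 0 nodes { }, right has 1 {rye}.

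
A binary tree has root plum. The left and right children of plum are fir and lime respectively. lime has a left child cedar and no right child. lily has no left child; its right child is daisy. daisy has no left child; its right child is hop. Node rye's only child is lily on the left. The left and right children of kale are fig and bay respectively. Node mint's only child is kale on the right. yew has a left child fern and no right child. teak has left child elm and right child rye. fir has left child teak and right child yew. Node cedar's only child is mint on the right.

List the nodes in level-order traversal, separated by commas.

Level-order visits nodes level by level from the root, left to right within each level.
Level 0: plum
Level 1: fir, lime
Level 2: teak, yew, cedar
Level 3: elm, rye, fern, mint
Level 4: lily, kale
Level 5: daisy, fig, bay
Level 6: hop

plum, fir, lime, teak, yew, cedar, elm, rye, fern, mint, lily, kale, daisy, fig, bay, hop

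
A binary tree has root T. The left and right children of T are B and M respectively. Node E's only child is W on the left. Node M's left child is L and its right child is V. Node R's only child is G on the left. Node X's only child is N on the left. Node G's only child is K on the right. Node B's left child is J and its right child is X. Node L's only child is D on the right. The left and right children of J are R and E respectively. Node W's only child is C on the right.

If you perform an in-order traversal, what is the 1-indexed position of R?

In-order visits the left subtree, then the node, then the right subtree.
At T: go left to B.
  At B: go left to J.
    At J: go left to R.
      At R: go left to G.
        At G: no left child.
        Visit G.
        At G: go right to K.
          K is a leaf — visit K.
      Visit R.
      At R: no right child.
    Visit J.
    At J: go right to E.
      At E: go left to W.
        At W: no left child.
        Visit W.
        At W: go right to C.
          C is a leaf — visit C.
      Visit E.
      At E: no right child.
  Visit B.
  At B: go right to X.
    At X: go left to N.
      N is a leaf — visit N.
    Visit X.
    At X: no right child.
Visit T.
At T: go right to M.
  At M: go left to L.
    At L: no left child.
    Visit L.
    At L: go right to D.
      D is a leaf — visit D.
  Visit M.
  At M: go right to V.
    V is a leaf — visit V.
Full in-order sequence: G, K, R, J, W, C, E, B, N, X, T, L, D, M, V.

3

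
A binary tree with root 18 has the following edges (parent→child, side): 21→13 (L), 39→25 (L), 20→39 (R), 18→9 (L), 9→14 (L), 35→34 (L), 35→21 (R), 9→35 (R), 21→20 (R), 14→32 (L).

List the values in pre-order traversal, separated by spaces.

Pre-order visits the node, then its left subtree, then its right subtree.
Visit 18.
At 18: go left to 9.
  Visit 9.
  At 9: go left to 14.
    Visit 14.
    At 14: go left to 32.
      32 is a leaf — visit 32.
    At 14: no right child.
  At 9: go right to 35.
    Visit 35.
    At 35: go left to 34.
      34 is a leaf — visit 34.
    At 35: go right to 21.
      Visit 21.
      At 21: go left to 13.
        13 is a leaf — visit 13.
      At 21: go right to 20.
        Visit 20.
        At 20: no left child.
        At 20: go right to 39.
          Visit 39.
          At 39: go left to 25.
            25 is a leaf — visit 25.
          At 39: no right child.
At 18: no right child.

18 9 14 32 35 34 21 13 20 39 25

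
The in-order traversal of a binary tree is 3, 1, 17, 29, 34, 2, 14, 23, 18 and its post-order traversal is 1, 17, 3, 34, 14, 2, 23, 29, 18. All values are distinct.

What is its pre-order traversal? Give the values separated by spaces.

18 29 3 17 1 23 2 34 14

The last element of post-order is the root; it splits in-order into left and right subtrees.
Root 18: left subtree has 8 nodes {3, 1, 17, 29, 34, 2, 14, 23}, right has 0 { }.
  Root 29: left subtree has 3 nodes {3, 1, 17}, right has 4 {34, 2, 14, 23}.
    Root 3: left subtree has 0 nodes { }, right has 2 {1, 17}.
      Root 17: left subtree has 1 node {1}, right has 0 { }.
    Root 23: left subtree has 3 nodes {34, 2, 14}, right has 0 { }.
      Root 2: left subtree has 1 node {34}, right has 1 {14}.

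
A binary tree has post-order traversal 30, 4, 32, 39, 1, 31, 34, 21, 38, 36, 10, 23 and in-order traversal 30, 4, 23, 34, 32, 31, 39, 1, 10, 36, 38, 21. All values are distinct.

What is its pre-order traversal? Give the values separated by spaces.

23 4 30 10 34 31 32 1 39 36 38 21

The last element of post-order is the root; it splits in-order into left and right subtrees.
Root 23: left subtree has 2 nodes {30, 4}, right has 9 {34, 32, 31, 39, 1, 10, 36, 38, 21}.
  Root 4: left subtree has 1 node {30}, right has 0 { }.
  Root 10: left subtree has 5 nodes {34, 32, 31, 39, 1}, right has 3 {36, 38, 21}.
    Root 34: left subtree has 0 nodes { }, right has 4 {32, 31, 39, 1}.
      Root 31: left subtree has 1 node {32}, right has 2 {39, 1}.
        Root 1: left subtree has 1 node {39}, right has 0 { }.
    Root 36: left subtree has 0 nodes { }, right has 2 {38, 21}.
      Root 38: left subtree has 0 nodes { }, right has 1 {21}.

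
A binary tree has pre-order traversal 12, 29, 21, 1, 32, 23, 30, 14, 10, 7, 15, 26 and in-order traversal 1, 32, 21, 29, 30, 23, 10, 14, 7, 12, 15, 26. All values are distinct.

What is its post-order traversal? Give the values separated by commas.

The first element of pre-order is the root; it splits in-order into left and right subtrees.
Root 12: left subtree has 9 nodes {1, 32, 21, 29, 30, 23, 10, 14, 7}, right has 2 {15, 26}.
  Root 29: left subtree has 3 nodes {1, 32, 21}, right has 5 {30, 23, 10, 14, 7}.
    Root 21: left subtree has 2 nodes {1, 32}, right has 0 { }.
      Root 1: left subtree has 0 nodes { }, right has 1 {32}.
    Root 23: left subtree has 1 node {30}, right has 3 {10, 14, 7}.
      Root 14: left subtree has 1 node {10}, right has 1 {7}.
  Root 15: left subtree has 0 nodes { }, right has 1 {26}.

32, 1, 21, 30, 10, 7, 14, 23, 29, 26, 15, 12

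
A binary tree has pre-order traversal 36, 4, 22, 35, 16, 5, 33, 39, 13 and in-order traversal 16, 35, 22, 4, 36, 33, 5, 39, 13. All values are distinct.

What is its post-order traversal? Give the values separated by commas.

The first element of pre-order is the root; it splits in-order into left and right subtrees.
Root 36: left subtree has 4 nodes {16, 35, 22, 4}, right has 4 {33, 5, 39, 13}.
  Root 4: left subtree has 3 nodes {16, 35, 22}, right has 0 { }.
    Root 22: left subtree has 2 nodes {16, 35}, right has 0 { }.
      Root 35: left subtree has 1 node {16}, right has 0 { }.
  Root 5: left subtree has 1 node {33}, right has 2 {39, 13}.
    Root 39: left subtree has 0 nodes { }, right has 1 {13}.

16, 35, 22, 4, 33, 13, 39, 5, 36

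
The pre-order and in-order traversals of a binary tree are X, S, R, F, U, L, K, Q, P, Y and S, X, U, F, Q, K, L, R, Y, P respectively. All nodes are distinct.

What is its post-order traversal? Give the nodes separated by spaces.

The first element of pre-order is the root; it splits in-order into left and right subtrees.
Root X: left subtree has 1 node {S}, right has 8 {U, F, Q, K, L, R, Y, P}.
  Root R: left subtree has 5 nodes {U, F, Q, K, L}, right has 2 {Y, P}.
    Root F: left subtree has 1 node {U}, right has 3 {Q, K, L}.
      Root L: left subtree has 2 nodes {Q, K}, right has 0 { }.
        Root K: left subtree has 1 node {Q}, right has 0 { }.
    Root P: left subtree has 1 node {Y}, right has 0 { }.

S U Q K L F Y P R X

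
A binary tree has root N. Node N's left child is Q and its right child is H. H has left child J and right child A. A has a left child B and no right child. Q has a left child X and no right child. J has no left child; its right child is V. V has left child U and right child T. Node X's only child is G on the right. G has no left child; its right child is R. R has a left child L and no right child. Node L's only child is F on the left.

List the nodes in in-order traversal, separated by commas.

X, G, F, L, R, Q, N, J, U, V, T, H, B, A

In-order visits the left subtree, then the node, then the right subtree.
At N: go left to Q.
  At Q: go left to X.
    At X: no left child.
    Visit X.
    At X: go right to G.
      At G: no left child.
      Visit G.
      At G: go right to R.
        At R: go left to L.
          At L: go left to F.
            F is a leaf — visit F.
          Visit L.
          At L: no right child.
        Visit R.
        At R: no right child.
  Visit Q.
  At Q: no right child.
Visit N.
At N: go right to H.
  At H: go left to J.
    At J: no left child.
    Visit J.
    At J: go right to V.
      At V: go left to U.
        U is a leaf — visit U.
      Visit V.
      At V: go right to T.
        T is a leaf — visit T.
  Visit H.
  At H: go right to A.
    At A: go left to B.
      B is a leaf — visit B.
    Visit A.
    At A: no right child.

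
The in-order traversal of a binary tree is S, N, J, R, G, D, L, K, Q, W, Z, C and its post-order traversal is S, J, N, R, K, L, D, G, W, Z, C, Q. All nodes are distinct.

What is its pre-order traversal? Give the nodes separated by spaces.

The last element of post-order is the root; it splits in-order into left and right subtrees.
Root Q: left subtree has 8 nodes {S, N, J, R, G, D, L, K}, right has 3 {W, Z, C}.
  Root G: left subtree has 4 nodes {S, N, J, R}, right has 3 {D, L, K}.
    Root R: left subtree has 3 nodes {S, N, J}, right has 0 { }.
      Root N: left subtree has 1 node {S}, right has 1 {J}.
    Root D: left subtree has 0 nodes { }, right has 2 {L, K}.
      Root L: left subtree has 0 nodes { }, right has 1 {K}.
  Root C: left subtree has 2 nodes {W, Z}, right has 0 { }.
    Root Z: left subtree has 1 node {W}, right has 0 { }.

Q G R N S J D L K C Z W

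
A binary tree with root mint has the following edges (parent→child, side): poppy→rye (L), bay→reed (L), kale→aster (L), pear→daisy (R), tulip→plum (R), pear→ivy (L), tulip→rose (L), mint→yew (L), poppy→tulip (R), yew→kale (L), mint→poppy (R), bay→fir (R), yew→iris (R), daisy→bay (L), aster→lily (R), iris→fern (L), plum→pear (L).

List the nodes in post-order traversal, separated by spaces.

lily aster kale fern iris yew rye rose ivy reed fir bay daisy pear plum tulip poppy mint

Post-order visits the left subtree, then the right subtree, then the node.
At mint: go left to yew.
  At yew: go left to kale.
    At kale: go left to aster.
      At aster: no left child.
      At aster: go right to lily.
        lily is a leaf — visit lily.
      Visit aster.
    At kale: no right child.
    Visit kale.
  At yew: go right to iris.
    At iris: go left to fern.
      fern is a leaf — visit fern.
    At iris: no right child.
    Visit iris.
  Visit yew.
At mint: go right to poppy.
  At poppy: go left to rye.
    rye is a leaf — visit rye.
  At poppy: go right to tulip.
    At tulip: go left to rose.
      rose is a leaf — visit rose.
    At tulip: go right to plum.
      At plum: go left to pear.
        At pear: go left to ivy.
          ivy is a leaf — visit ivy.
        At pear: go right to daisy.
          At daisy: go left to bay.
            At bay: go left to reed.
              reed is a leaf — visit reed.
            At bay: go right to fir.
              fir is a leaf — visit fir.
            Visit bay.
          At daisy: no right child.
          Visit daisy.
        Visit pear.
      At plum: no right child.
      Visit plum.
    Visit tulip.
  Visit poppy.
Visit mint.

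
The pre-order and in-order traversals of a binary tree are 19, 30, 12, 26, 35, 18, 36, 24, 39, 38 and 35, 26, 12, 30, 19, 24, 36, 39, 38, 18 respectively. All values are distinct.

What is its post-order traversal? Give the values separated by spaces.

The first element of pre-order is the root; it splits in-order into left and right subtrees.
Root 19: left subtree has 4 nodes {35, 26, 12, 30}, right has 5 {24, 36, 39, 38, 18}.
  Root 30: left subtree has 3 nodes {35, 26, 12}, right has 0 { }.
    Root 12: left subtree has 2 nodes {35, 26}, right has 0 { }.
      Root 26: left subtree has 1 node {35}, right has 0 { }.
  Root 18: left subtree has 4 nodes {24, 36, 39, 38}, right has 0 { }.
    Root 36: left subtree has 1 node {24}, right has 2 {39, 38}.
      Root 39: left subtree has 0 nodes { }, right has 1 {38}.

35 26 12 30 24 38 39 36 18 19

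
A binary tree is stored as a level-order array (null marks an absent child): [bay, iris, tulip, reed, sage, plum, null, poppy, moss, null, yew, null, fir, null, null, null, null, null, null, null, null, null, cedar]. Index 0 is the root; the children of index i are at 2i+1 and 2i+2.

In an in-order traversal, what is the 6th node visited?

yew

In-order visits the left subtree, then the node, then the right subtree.
At bay: go left to iris.
  At iris: go left to reed.
    At reed: go left to poppy.
      poppy is a leaf — visit poppy.
    Visit reed.
    At reed: go right to moss.
      moss is a leaf — visit moss.
  Visit iris.
  At iris: go right to sage.
    At sage: no left child.
    Visit sage.
    At sage: go right to yew.
      At yew: no left child.
      Visit yew.
      At yew: go right to cedar.
        cedar is a leaf — visit cedar.
Visit bay.
At bay: go right to tulip.
  At tulip: go left to plum.
    At plum: no left child.
    Visit plum.
    At plum: go right to fir.
      fir is a leaf — visit fir.
  Visit tulip.
  At tulip: no right child.
Full in-order sequence: poppy, reed, moss, iris, sage, yew, cedar, bay, plum, fir, tulip.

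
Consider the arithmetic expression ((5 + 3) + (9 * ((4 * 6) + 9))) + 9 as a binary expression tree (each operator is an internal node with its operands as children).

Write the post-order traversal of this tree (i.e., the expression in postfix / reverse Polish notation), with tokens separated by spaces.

5 3 + 9 4 6 * 9 + * + 9 +

Post-order on an expression tree gives postfix notation: for each operator, emit left operand, right operand, then the operator.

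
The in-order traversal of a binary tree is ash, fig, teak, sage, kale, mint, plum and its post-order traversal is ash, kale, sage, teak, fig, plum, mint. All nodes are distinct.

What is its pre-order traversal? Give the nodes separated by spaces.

The last element of post-order is the root; it splits in-order into left and right subtrees.
Root mint: left subtree has 5 nodes {ash, fig, teak, sage, kale}, right has 1 {plum}.
  Root fig: left subtree has 1 node {ash}, right has 3 {teak, sage, kale}.
    Root teak: left subtree has 0 nodes { }, right has 2 {sage, kale}.
      Root sage: left subtree has 0 nodes { }, right has 1 {kale}.

mint fig ash teak sage kale plum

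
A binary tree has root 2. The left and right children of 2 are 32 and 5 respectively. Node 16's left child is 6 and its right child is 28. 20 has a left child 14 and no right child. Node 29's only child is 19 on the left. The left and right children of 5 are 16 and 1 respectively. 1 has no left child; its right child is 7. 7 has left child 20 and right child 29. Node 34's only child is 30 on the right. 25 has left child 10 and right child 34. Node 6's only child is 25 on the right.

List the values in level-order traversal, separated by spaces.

2 32 5 16 1 6 28 7 25 20 29 10 34 14 19 30

Level-order visits nodes level by level from the root, left to right within each level.
Level 0: 2
Level 1: 32, 5
Level 2: 16, 1
Level 3: 6, 28, 7
Level 4: 25, 20, 29
Level 5: 10, 34, 14, 19
Level 6: 30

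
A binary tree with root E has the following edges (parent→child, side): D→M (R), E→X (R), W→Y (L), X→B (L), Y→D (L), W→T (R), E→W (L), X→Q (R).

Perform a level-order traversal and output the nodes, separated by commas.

Level-order visits nodes level by level from the root, left to right within each level.
Level 0: E
Level 1: W, X
Level 2: Y, T, B, Q
Level 3: D
Level 4: M

E, W, X, Y, T, B, Q, D, M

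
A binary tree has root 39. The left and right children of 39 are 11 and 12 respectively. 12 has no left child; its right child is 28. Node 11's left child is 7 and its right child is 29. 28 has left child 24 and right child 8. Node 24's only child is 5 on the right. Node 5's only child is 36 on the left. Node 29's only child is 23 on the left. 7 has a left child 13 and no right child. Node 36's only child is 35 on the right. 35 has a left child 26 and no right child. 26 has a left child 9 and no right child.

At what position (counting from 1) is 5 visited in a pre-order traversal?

10

Pre-order visits the node, then its left subtree, then its right subtree.
Visit 39.
At 39: go left to 11.
  Visit 11.
  At 11: go left to 7.
    Visit 7.
    At 7: go left to 13.
      13 is a leaf — visit 13.
    At 7: no right child.
  At 11: go right to 29.
    Visit 29.
    At 29: go left to 23.
      23 is a leaf — visit 23.
    At 29: no right child.
At 39: go right to 12.
  Visit 12.
  At 12: no left child.
  At 12: go right to 28.
    Visit 28.
    At 28: go left to 24.
      Visit 24.
      At 24: no left child.
      At 24: go right to 5.
        Visit 5.
        At 5: go left to 36.
          Visit 36.
          At 36: no left child.
          At 36: go right to 35.
            Visit 35.
            At 35: go left to 26.
              Visit 26.
              At 26: go left to 9.
                9 is a leaf — visit 9.
              At 26: no right child.
            At 35: no right child.
        At 5: no right child.
    At 28: go right to 8.
      8 is a leaf — visit 8.
Full pre-order sequence: 39, 11, 7, 13, 29, 23, 12, 28, 24, 5, 36, 35, 26, 9, 8.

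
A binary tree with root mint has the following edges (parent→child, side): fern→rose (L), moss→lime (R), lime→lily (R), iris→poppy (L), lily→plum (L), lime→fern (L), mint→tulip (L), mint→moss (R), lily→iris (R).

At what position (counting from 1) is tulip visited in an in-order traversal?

1

In-order visits the left subtree, then the node, then the right subtree.
At mint: go left to tulip.
  tulip is a leaf — visit tulip.
Visit mint.
At mint: go right to moss.
  At moss: no left child.
  Visit moss.
  At moss: go right to lime.
    At lime: go left to fern.
      At fern: go left to rose.
        rose is a leaf — visit rose.
      Visit fern.
      At fern: no right child.
    Visit lime.
    At lime: go right to lily.
      At lily: go left to plum.
        plum is a leaf — visit plum.
      Visit lily.
      At lily: go right to iris.
        At iris: go left to poppy.
          poppy is a leaf — visit poppy.
        Visit iris.
        At iris: no right child.
Full in-order sequence: tulip, mint, moss, rose, fern, lime, plum, lily, poppy, iris.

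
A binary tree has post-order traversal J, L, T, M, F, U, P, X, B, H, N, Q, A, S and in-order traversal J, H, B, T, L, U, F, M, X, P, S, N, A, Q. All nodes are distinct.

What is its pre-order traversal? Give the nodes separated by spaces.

The last element of post-order is the root; it splits in-order into left and right subtrees.
Root S: left subtree has 10 nodes {J, H, B, T, L, U, F, M, X, P}, right has 3 {N, A, Q}.
  Root H: left subtree has 1 node {J}, right has 8 {B, T, L, U, F, M, X, P}.
    Root B: left subtree has 0 nodes { }, right has 7 {T, L, U, F, M, X, P}.
      Root X: left subtree has 5 nodes {T, L, U, F, M}, right has 1 {P}.
        Root U: left subtree has 2 nodes {T, L}, right has 2 {F, M}.
          Root T: left subtree has 0 nodes { }, right has 1 {L}.
          Root F: left subtree has 0 nodes { }, right has 1 {M}.
  Root A: left subtree has 1 node {N}, right has 1 {Q}.

S H J B X U T L F M P A N Q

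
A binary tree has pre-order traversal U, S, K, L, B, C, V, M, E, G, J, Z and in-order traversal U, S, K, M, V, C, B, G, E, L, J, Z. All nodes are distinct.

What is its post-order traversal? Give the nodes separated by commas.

M, V, C, G, E, B, Z, J, L, K, S, U

The first element of pre-order is the root; it splits in-order into left and right subtrees.
Root U: left subtree has 0 nodes { }, right has 11 {S, K, M, V, C, B, G, E, L, J, Z}.
  Root S: left subtree has 0 nodes { }, right has 10 {K, M, V, C, B, G, E, L, J, Z}.
    Root K: left subtree has 0 nodes { }, right has 9 {M, V, C, B, G, E, L, J, Z}.
      Root L: left subtree has 6 nodes {M, V, C, B, G, E}, right has 2 {J, Z}.
        Root B: left subtree has 3 nodes {M, V, C}, right has 2 {G, E}.
          Root C: left subtree has 2 nodes {M, V}, right has 0 { }.
            Root V: left subtree has 1 node {M}, right has 0 { }.
          Root E: left subtree has 1 node {G}, right has 0 { }.
        Root J: left subtree has 0 nodes { }, right has 1 {Z}.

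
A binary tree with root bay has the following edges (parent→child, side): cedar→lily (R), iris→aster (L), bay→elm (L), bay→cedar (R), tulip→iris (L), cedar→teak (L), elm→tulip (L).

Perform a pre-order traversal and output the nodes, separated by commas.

Pre-order visits the node, then its left subtree, then its right subtree.
Visit bay.
At bay: go left to elm.
  Visit elm.
  At elm: go left to tulip.
    Visit tulip.
    At tulip: go left to iris.
      Visit iris.
      At iris: go left to aster.
        aster is a leaf — visit aster.
      At iris: no right child.
    At tulip: no right child.
  At elm: no right child.
At bay: go right to cedar.
  Visit cedar.
  At cedar: go left to teak.
    teak is a leaf — visit teak.
  At cedar: go right to lily.
    lily is a leaf — visit lily.

bay, elm, tulip, iris, aster, cedar, teak, lily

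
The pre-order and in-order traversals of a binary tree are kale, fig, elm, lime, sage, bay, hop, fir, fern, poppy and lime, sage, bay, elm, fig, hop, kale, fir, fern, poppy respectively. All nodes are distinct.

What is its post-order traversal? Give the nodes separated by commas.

bay, sage, lime, elm, hop, fig, poppy, fern, fir, kale

The first element of pre-order is the root; it splits in-order into left and right subtrees.
Root kale: left subtree has 6 nodes {lime, sage, bay, elm, fig, hop}, right has 3 {fir, fern, poppy}.
  Root fig: left subtree has 4 nodes {lime, sage, bay, elm}, right has 1 {hop}.
    Root elm: left subtree has 3 nodes {lime, sage, bay}, right has 0 { }.
      Root lime: left subtree has 0 nodes { }, right has 2 {sage, bay}.
        Root sage: left subtree has 0 nodes { }, right has 1 {bay}.
  Root fir: left subtree has 0 nodes { }, right has 2 {fern, poppy}.
    Root fern: left subtree has 0 nodes { }, right has 1 {poppy}.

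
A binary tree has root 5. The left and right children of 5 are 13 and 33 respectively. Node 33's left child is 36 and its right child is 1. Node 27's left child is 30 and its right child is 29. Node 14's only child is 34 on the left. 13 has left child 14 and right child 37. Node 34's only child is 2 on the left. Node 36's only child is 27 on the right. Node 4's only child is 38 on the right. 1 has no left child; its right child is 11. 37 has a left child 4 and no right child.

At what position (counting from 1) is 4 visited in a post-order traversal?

Post-order visits the left subtree, then the right subtree, then the node.
At 5: go left to 13.
  At 13: go left to 14.
    At 14: go left to 34.
      At 34: go left to 2.
        2 is a leaf — visit 2.
      At 34: no right child.
      Visit 34.
    At 14: no right child.
    Visit 14.
  At 13: go right to 37.
    At 37: go left to 4.
      At 4: no left child.
      At 4: go right to 38.
        38 is a leaf — visit 38.
      Visit 4.
    At 37: no right child.
    Visit 37.
  Visit 13.
At 5: go right to 33.
  At 33: go left to 36.
    At 36: no left child.
    At 36: go right to 27.
      At 27: go left to 30.
        30 is a leaf — visit 30.
      At 27: go right to 29.
        29 is a leaf — visit 29.
      Visit 27.
    Visit 36.
  At 33: go right to 1.
    At 1: no left child.
    At 1: go right to 11.
      11 is a leaf — visit 11.
    Visit 1.
  Visit 33.
Visit 5.
Full post-order sequence: 2, 34, 14, 38, 4, 37, 13, 30, 29, 27, 36, 11, 1, 33, 5.

5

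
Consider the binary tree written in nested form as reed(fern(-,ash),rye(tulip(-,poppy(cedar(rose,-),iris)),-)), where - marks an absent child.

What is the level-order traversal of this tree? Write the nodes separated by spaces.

Level-order visits nodes level by level from the root, left to right within each level.
Level 0: reed
Level 1: fern, rye
Level 2: ash, tulip
Level 3: poppy
Level 4: cedar, iris
Level 5: rose

reed fern rye ash tulip poppy cedar iris rose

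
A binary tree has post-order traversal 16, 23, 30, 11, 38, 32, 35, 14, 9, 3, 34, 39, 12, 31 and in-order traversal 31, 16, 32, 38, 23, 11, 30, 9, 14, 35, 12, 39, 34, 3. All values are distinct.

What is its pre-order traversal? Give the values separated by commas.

31, 12, 9, 32, 16, 38, 11, 23, 30, 14, 35, 39, 34, 3

The last element of post-order is the root; it splits in-order into left and right subtrees.
Root 31: left subtree has 0 nodes { }, right has 13 {16, 32, 38, 23, 11, 30, 9, 14, 35, 12, 39, 34, 3}.
  Root 12: left subtree has 9 nodes {16, 32, 38, 23, 11, 30, 9, 14, 35}, right has 3 {39, 34, 3}.
    Root 9: left subtree has 6 nodes {16, 32, 38, 23, 11, 30}, right has 2 {14, 35}.
      Root 32: left subtree has 1 node {16}, right has 4 {38, 23, 11, 30}.
        Root 38: left subtree has 0 nodes { }, right has 3 {23, 11, 30}.
          Root 11: left subtree has 1 node {23}, right has 1 {30}.
      Root 14: left subtree has 0 nodes { }, right has 1 {35}.
    Root 39: left subtree has 0 nodes { }, right has 2 {34, 3}.
      Root 34: left subtree has 0 nodes { }, right has 1 {3}.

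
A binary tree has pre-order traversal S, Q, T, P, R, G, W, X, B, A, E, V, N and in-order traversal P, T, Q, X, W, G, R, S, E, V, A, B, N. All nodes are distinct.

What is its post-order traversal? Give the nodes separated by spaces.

The first element of pre-order is the root; it splits in-order into left and right subtrees.
Root S: left subtree has 7 nodes {P, T, Q, X, W, G, R}, right has 5 {E, V, A, B, N}.
  Root Q: left subtree has 2 nodes {P, T}, right has 4 {X, W, G, R}.
    Root T: left subtree has 1 node {P}, right has 0 { }.
    Root R: left subtree has 3 nodes {X, W, G}, right has 0 { }.
      Root G: left subtree has 2 nodes {X, W}, right has 0 { }.
        Root W: left subtree has 1 node {X}, right has 0 { }.
  Root B: left subtree has 3 nodes {E, V, A}, right has 1 {N}.
    Root A: left subtree has 2 nodes {E, V}, right has 0 { }.
      Root E: left subtree has 0 nodes { }, right has 1 {V}.

P T X W G R Q V E A N B S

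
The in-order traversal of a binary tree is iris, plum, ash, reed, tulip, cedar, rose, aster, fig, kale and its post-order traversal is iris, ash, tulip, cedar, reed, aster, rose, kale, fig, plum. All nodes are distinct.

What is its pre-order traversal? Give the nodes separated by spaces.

plum iris fig rose reed ash cedar tulip aster kale

The last element of post-order is the root; it splits in-order into left and right subtrees.
Root plum: left subtree has 1 node {iris}, right has 8 {ash, reed, tulip, cedar, rose, aster, fig, kale}.
  Root fig: left subtree has 6 nodes {ash, reed, tulip, cedar, rose, aster}, right has 1 {kale}.
    Root rose: left subtree has 4 nodes {ash, reed, tulip, cedar}, right has 1 {aster}.
      Root reed: left subtree has 1 node {ash}, right has 2 {tulip, cedar}.
        Root cedar: left subtree has 1 node {tulip}, right has 0 { }.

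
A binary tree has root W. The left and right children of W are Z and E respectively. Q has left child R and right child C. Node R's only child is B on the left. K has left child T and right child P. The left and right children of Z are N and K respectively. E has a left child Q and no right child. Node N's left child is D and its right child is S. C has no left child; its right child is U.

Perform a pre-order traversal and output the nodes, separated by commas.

Pre-order visits the node, then its left subtree, then its right subtree.
Visit W.
At W: go left to Z.
  Visit Z.
  At Z: go left to N.
    Visit N.
    At N: go left to D.
      D is a leaf — visit D.
    At N: go right to S.
      S is a leaf — visit S.
  At Z: go right to K.
    Visit K.
    At K: go left to T.
      T is a leaf — visit T.
    At K: go right to P.
      P is a leaf — visit P.
At W: go right to E.
  Visit E.
  At E: go left to Q.
    Visit Q.
    At Q: go left to R.
      Visit R.
      At R: go left to B.
        B is a leaf — visit B.
      At R: no right child.
    At Q: go right to C.
      Visit C.
      At C: no left child.
      At C: go right to U.
        U is a leaf — visit U.
  At E: no right child.

W, Z, N, D, S, K, T, P, E, Q, R, B, C, U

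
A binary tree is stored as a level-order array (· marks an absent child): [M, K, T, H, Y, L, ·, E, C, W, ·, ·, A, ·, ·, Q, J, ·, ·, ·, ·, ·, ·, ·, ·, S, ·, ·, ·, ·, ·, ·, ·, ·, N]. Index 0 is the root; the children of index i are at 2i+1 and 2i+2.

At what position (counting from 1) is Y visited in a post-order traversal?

8

Post-order visits the left subtree, then the right subtree, then the node.
At M: go left to K.
  At K: go left to H.
    At H: go left to E.
      At E: go left to Q.
        Q is a leaf — visit Q.
      At E: go right to J.
        At J: no left child.
        At J: go right to N.
          N is a leaf — visit N.
        Visit J.
      Visit E.
    At H: go right to C.
      C is a leaf — visit C.
    Visit H.
  At K: go right to Y.
    At Y: go left to W.
      W is a leaf — visit W.
    At Y: no right child.
    Visit Y.
  Visit K.
At M: go right to T.
  At T: go left to L.
    At L: no left child.
    At L: go right to A.
      At A: go left to S.
        S is a leaf — visit S.
      At A: no right child.
      Visit A.
    Visit L.
  At T: no right child.
  Visit T.
Visit M.
Full post-order sequence: Q, N, J, E, C, H, W, Y, K, S, A, L, T, M.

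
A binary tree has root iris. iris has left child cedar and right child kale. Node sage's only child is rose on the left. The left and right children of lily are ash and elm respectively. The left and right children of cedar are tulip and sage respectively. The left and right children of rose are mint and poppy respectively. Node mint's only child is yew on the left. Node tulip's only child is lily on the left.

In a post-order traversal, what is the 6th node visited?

mint

Post-order visits the left subtree, then the right subtree, then the node.
At iris: go left to cedar.
  At cedar: go left to tulip.
    At tulip: go left to lily.
      At lily: go left to ash.
        ash is a leaf — visit ash.
      At lily: go right to elm.
        elm is a leaf — visit elm.
      Visit lily.
    At tulip: no right child.
    Visit tulip.
  At cedar: go right to sage.
    At sage: go left to rose.
      At rose: go left to mint.
        At mint: go left to yew.
          yew is a leaf — visit yew.
        At mint: no right child.
        Visit mint.
      At rose: go right to poppy.
        poppy is a leaf — visit poppy.
      Visit rose.
    At sage: no right child.
    Visit sage.
  Visit cedar.
At iris: go right to kale.
  kale is a leaf — visit kale.
Visit iris.
Full post-order sequence: ash, elm, lily, tulip, yew, mint, poppy, rose, sage, cedar, kale, iris.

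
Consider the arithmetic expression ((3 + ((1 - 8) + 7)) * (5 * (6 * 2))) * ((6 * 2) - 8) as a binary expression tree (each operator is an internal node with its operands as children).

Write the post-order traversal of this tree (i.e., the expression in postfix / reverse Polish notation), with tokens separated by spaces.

3 1 8 - 7 + + 5 6 2 * * * 6 2 * 8 - *

Post-order on an expression tree gives postfix notation: for each operator, emit left operand, right operand, then the operator.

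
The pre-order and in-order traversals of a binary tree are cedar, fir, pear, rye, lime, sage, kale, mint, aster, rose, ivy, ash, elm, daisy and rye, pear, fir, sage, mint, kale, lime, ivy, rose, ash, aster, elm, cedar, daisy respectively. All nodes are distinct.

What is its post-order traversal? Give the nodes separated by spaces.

rye pear mint kale sage ivy ash rose elm aster lime fir daisy cedar

The first element of pre-order is the root; it splits in-order into left and right subtrees.
Root cedar: left subtree has 12 nodes {rye, pear, fir, sage, mint, kale, lime, ivy, rose, ash, aster, elm}, right has 1 {daisy}.
  Root fir: left subtree has 2 nodes {rye, pear}, right has 9 {sage, mint, kale, lime, ivy, rose, ash, aster, elm}.
    Root pear: left subtree has 1 node {rye}, right has 0 { }.
    Root lime: left subtree has 3 nodes {sage, mint, kale}, right has 5 {ivy, rose, ash, aster, elm}.
      Root sage: left subtree has 0 nodes { }, right has 2 {mint, kale}.
        Root kale: left subtree has 1 node {mint}, right has 0 { }.
      Root aster: left subtree has 3 nodes {ivy, rose, ash}, right has 1 {elm}.
        Root rose: left subtree has 1 node {ivy}, right has 1 {ash}.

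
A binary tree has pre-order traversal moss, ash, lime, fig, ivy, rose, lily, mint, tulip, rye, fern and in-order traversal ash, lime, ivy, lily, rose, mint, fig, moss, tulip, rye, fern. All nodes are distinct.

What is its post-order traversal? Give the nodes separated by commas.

lily, mint, rose, ivy, fig, lime, ash, fern, rye, tulip, moss

The first element of pre-order is the root; it splits in-order into left and right subtrees.
Root moss: left subtree has 7 nodes {ash, lime, ivy, lily, rose, mint, fig}, right has 3 {tulip, rye, fern}.
  Root ash: left subtree has 0 nodes { }, right has 6 {lime, ivy, lily, rose, mint, fig}.
    Root lime: left subtree has 0 nodes { }, right has 5 {ivy, lily, rose, mint, fig}.
      Root fig: left subtree has 4 nodes {ivy, lily, rose, mint}, right has 0 { }.
        Root ivy: left subtree has 0 nodes { }, right has 3 {lily, rose, mint}.
          Root rose: left subtree has 1 node {lily}, right has 1 {mint}.
  Root tulip: left subtree has 0 nodes { }, right has 2 {rye, fern}.
    Root rye: left subtree has 0 nodes { }, right has 1 {fern}.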